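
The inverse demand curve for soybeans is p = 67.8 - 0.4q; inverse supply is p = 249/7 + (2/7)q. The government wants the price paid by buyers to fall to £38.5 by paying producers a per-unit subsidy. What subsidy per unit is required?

Required subsidy s = £18 per unit

At a buyer price of 38.5, quantity demanded is 169.5 − 2.5·38.5 = 73.25.
Sellers supply 73.25 only when they receive ps = 249/7 + (2/7)·73.25 = 56.5.
s = ps − pb = 56.5 − 38.5 = 18.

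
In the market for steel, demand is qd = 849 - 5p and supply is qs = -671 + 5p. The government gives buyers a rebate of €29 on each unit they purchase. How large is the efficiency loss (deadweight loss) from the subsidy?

Pre-subsidy: 849 - 5p = -671 + 5p gives p* = 152, q* = 89.
With the rebate, buyers effectively pay pb = ps − 29, where ps is the price sellers receive.
Demand in terms of ps becomes qd = 849 − 5(ps − 29) = 994 - 5ps. Setting this equal to supply: 994 - 5ps = -671 + 5ps, so ps = 166.5.
Buyers pay pb = 166.5 − 29 = 137.5; q' = -671 + 5·166.5 = 161.5.
The subsidy expands output by 161.5 − 89 = 72.5 past the efficient level; on those units the gap between marginal cost and willingness to pay runs from 0 up to 29.
DWL = ½ × 29 × 72.5 = 1051.25.

Deadweight loss = €1051.25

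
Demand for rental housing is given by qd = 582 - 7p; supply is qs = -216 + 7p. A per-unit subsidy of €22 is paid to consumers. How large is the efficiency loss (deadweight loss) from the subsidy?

Deadweight loss = €847

Pre-subsidy: 582 - 7p = -216 + 7p gives p* = 57, q* = 183.
With the rebate, buyers effectively pay pb = ps − 22, where ps is the price sellers receive.
Demand in terms of ps becomes qd = 582 − 7(ps − 22) = 736 - 7ps. Setting this equal to supply: 736 - 7ps = -216 + 7ps, so ps = 68.
Buyers pay pb = 68 − 22 = 46; q' = -216 + 7·68 = 260.
The subsidy expands output by 260 − 183 = 77 past the efficient level; on those units the gap between marginal cost and willingness to pay runs from 0 up to 22.
DWL = ½ × 22 × 77 = 847.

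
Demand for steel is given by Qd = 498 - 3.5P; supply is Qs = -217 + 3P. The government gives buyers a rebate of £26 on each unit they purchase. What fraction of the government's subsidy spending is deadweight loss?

DWL / government spending = 21/155

Pre-subsidy: 498 - 3.5P = -217 + 3P gives P* = 110, Q* = 113.
With the rebate, buyers effectively pay Pb = Ps − 26, where Ps is the price sellers receive.
Demand in terms of Ps becomes Qd = 498 − 3.5(Ps − 26) = 589 - 3.5Ps. Setting this equal to supply: 589 - 3.5Ps = -217 + 3Ps, so Ps = 124.
Buyers pay Pb = 124 − 26 = 98; Q' = -217 + 3·124 = 155.
ΔCS = ½(113 + 155)(110 − 98) = 1608; ΔPS = ½(113 + 155)(124 − 110) = 1876.
Government spending = 26 × 155 = 4030.
DWL = ½ × 26 × (155 − 113) = 546; fraction = 546 / 4030 = 21/155.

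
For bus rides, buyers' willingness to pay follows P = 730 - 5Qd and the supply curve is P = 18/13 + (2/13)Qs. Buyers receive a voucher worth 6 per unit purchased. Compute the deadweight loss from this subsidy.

Deadweight loss = 234/67

Pre-subsidy: 730 - 5Q = 18/13 + (2/13)Q gives Q* = 9472/67 and P* = 1550/67.
With the rebate, buyers effectively pay Pb = Ps − 6, where Ps is the price sellers receive.
On the curves, Pb = 730 - 5Q and Ps = 18/13 + (2/13)Q; the wedge Ps − Pb = 6 gives 18/13 + (2/13)Q − (730 - 5Q) = 6, so Q' = 9550/67.
Then Pb = 730 − 5·(9550/67) = 1160/67 and Ps = 18/13 + (2/13)·(9550/67) = 1562/67.
The subsidy expands output by 9550/67 − 9472/67 = 78/67 past the efficient level; on those units the gap between marginal cost and willingness to pay runs from 0 up to 6.
DWL = ½ × 6 × 78/67 = 234/67.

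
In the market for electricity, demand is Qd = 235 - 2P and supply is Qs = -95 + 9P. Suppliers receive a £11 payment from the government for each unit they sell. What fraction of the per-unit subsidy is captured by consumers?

Consumer share = 9/11

Pre-subsidy: 235 - 2P = -95 + 9P gives P* = 30, Q* = 175.
With the subsidy, sellers receive Ps = Pb + 11 for each unit, where Pb is the price buyers pay.
Supply in terms of Pb becomes Qs = -95 + 9(Pb + 11) = 4 + 9Pb. Setting this equal to demand: 235 - 2Pb = 4 + 9Pb, so Pb = 21.
Sellers receive Ps = 21 + 11 = 32; Q' = 235 − 2·21 = 193.
Buyers' price falls by P* − Pb = 30 − 21 = 9; sellers' price rises by Ps − P* = 32 − 30 = 2.
So consumers capture 9/11 = 9/11 of each unit of subsidy.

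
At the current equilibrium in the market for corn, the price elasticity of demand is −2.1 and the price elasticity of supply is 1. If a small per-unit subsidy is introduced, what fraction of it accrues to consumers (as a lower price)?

Consumer share = 10/31

For a small subsidy around the equilibrium, the benefit split depends on the relative slopes, which at a point are proportional to the elasticities.
Buyer share = εs/(εs + |εd|) = 1/(1 + 2.1) = 10/31; seller share = |εd|/(εs + |εd|) = 21/31.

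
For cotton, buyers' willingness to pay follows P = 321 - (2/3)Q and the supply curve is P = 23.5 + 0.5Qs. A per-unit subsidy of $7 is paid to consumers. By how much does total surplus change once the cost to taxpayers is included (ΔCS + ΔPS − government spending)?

Pre-subsidy: 321 - (2/3)Q = 23.5 + 0.5Q gives Q* = 255 and P* = 151.
With the rebate, buyers effectively pay Pb = Ps − 7, where Ps is the price sellers receive.
On the curves, Pb = 321 - (2/3)Q and Ps = 23.5 + 0.5Q; the wedge Ps − Pb = 7 gives 23.5 + 0.5Q − (321 - (2/3)Q) = 7, so Q' = 261.
Then Pb = 321 − (2/3)·261 = 147 and Ps = 23.5 + 0.5·261 = 154.
ΔCS = ½(255 + 261)(151 − 147) = 1032; ΔPS = ½(255 + 261)(154 − 151) = 774.
Government spending = 7 × 261 = 1827.
Net change = 1032 + 774 − 1827 = -21. The loss equals the DWL triangle ½·7·6.

Net change in total surplus = -$21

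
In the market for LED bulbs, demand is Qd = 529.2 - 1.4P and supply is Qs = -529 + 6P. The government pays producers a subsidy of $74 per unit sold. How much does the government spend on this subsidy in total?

Government cost = $30562

Pre-subsidy: 529.2 - 1.4P = -529 + 6P gives P* = 143, Q* = 329.
With the subsidy, sellers receive Ps = Pb + 74 for each unit, where Pb is the price buyers pay.
Supply in terms of Pb becomes Qs = -529 + 6(Pb + 74) = -85 + 6Pb. Setting this equal to demand: 529.2 - 1.4Pb = -85 + 6Pb, so Pb = 83.
Sellers receive Ps = 83 + 74 = 157; Q' = 529.2 − 1.4·83 = 413.
Government outlay = subsidy × quantity = 74 × 413 = 30562.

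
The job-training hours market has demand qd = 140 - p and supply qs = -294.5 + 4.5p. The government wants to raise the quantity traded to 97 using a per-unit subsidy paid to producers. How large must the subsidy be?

Required subsidy s = 44 per unit

At q = 97, invert demand for the buyer price: pb = (140 − 97)/1 = 43; invert supply for the seller price: ps = (97 − (-294.5))/4.5 = 87.
The subsidy must fill the gap: s = ps − pb = 87 − 43 = 44.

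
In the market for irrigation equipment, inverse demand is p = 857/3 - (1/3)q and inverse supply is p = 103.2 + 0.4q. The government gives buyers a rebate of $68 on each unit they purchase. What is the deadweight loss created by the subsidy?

Pre-subsidy: 857/3 - (1/3)q = 103.2 + 0.4q gives q* = 2737/11 and p* = 2230/11.
With the rebate, buyers effectively pay pb = ps − 68, where ps is the price sellers receive.
On the curves, pb = 857/3 - (1/3)q and ps = 103.2 + 0.4q; the wedge ps − pb = 68 gives 103.2 + 0.4q − (857/3 - (1/3)q) = 68, so q' = 3757/11.
Then pb = 857/3 − (1/3)·(3757/11) = 1890/11 and ps = 103.2 + 0.4·(3757/11) = 2638/11.
The subsidy expands output by 3757/11 − 2737/11 = 1020/11 past the efficient level; on those units the gap between marginal cost and willingness to pay runs from 0 up to 68.
DWL = ½ × 68 × 1020/11 = 34680/11.

Deadweight loss = 34680/11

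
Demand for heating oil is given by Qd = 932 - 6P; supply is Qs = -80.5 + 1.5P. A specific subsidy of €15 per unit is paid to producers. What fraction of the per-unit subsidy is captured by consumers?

Pre-subsidy: 932 - 6P = -80.5 + 1.5P gives P* = 135, Q* = 122.
With the subsidy, sellers receive Ps = Pb + 15 for each unit, where Pb is the price buyers pay.
Supply in terms of Pb becomes Qs = -80.5 + 1.5(Pb + 15) = -58 + 1.5Pb. Setting this equal to demand: 932 - 6Pb = -58 + 1.5Pb, so Pb = 132.
Sellers receive Ps = 132 + 15 = 147; Q' = 932 − 6·132 = 140.
Buyers' price falls by P* − Pb = 135 − 132 = 3; sellers' price rises by Ps − P* = 147 − 135 = 12.
So consumers capture 3/15 = 0.2 of each unit of subsidy.

Consumer share = 0.2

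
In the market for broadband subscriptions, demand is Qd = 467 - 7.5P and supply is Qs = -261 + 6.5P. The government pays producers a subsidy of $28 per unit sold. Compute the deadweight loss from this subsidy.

Pre-subsidy: 467 - 7.5P = -261 + 6.5P gives P* = 52, Q* = 77.
With the subsidy, sellers receive Ps = Pb + 28 for each unit, where Pb is the price buyers pay.
Supply in terms of Pb becomes Qs = -261 + 6.5(Pb + 28) = -79 + 6.5Pb. Setting this equal to demand: 467 - 7.5Pb = -79 + 6.5Pb, so Pb = 39.
Sellers receive Ps = 39 + 28 = 67; Q' = 467 − 7.5·39 = 174.5.
The subsidy expands output by 174.5 − 77 = 97.5 past the efficient level; on those units the gap between marginal cost and willingness to pay runs from 0 up to 28.
DWL = ½ × 28 × 97.5 = 1365.

Deadweight loss = $1365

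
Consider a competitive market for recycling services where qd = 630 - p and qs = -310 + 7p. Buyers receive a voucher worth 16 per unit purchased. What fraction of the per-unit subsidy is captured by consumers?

Consumer share = 0.875

Pre-subsidy: 630 - p = -310 + 7p gives p* = 117.5, q* = 512.5.
With the rebate, buyers effectively pay pb = ps − 16, where ps is the price sellers receive.
Demand in terms of ps becomes qd = 630 − 1(ps − 16) = 646 - ps. Setting this equal to supply: 646 - ps = -310 + 7ps, so ps = 119.5.
Buyers pay pb = 119.5 − 16 = 103.5; q' = -310 + 7·119.5 = 526.5.
Buyers' price falls by p* − pb = 117.5 − 103.5 = 14; sellers' price rises by ps − p* = 119.5 − 117.5 = 2.
So consumers capture 14/16 = 0.875 of each unit of subsidy.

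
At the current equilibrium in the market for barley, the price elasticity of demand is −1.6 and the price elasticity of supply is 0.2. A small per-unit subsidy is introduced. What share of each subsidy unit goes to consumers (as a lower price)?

Consumer share = 1/9

For a small subsidy around the equilibrium, the benefit split depends on the relative slopes, which at a point are proportional to the elasticities.
Buyer share = εs/(εs + |εd|) = 0.2/(0.2 + 1.6) = 1/9; seller share = |εd|/(εs + |εd|) = 8/9.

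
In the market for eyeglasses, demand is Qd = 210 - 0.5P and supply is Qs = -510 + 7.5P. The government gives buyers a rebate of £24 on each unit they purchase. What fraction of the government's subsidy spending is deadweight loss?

Pre-subsidy: 210 - 0.5P = -510 + 7.5P gives P* = 90, Q* = 165.
With the rebate, buyers effectively pay Pb = Ps − 24, where Ps is the price sellers receive.
Demand in terms of Ps becomes Qd = 210 − 0.5(Ps − 24) = 222 - 0.5Ps. Setting this equal to supply: 222 - 0.5Ps = -510 + 7.5Ps, so Ps = 91.5.
Buyers pay Pb = 91.5 − 24 = 67.5; Q' = -510 + 7.5·91.5 = 176.25.
ΔCS = ½(165 + 176.25)(90 − 67.5) = 3839.0625; ΔPS = ½(165 + 176.25)(91.5 − 90) = 255.9375.
Government spending = 24 × 176.25 = 4230.
DWL = ½ × 24 × (176.25 − 165) = 135; fraction = 135 / 4230 = 3/94.

DWL / government spending = 3/94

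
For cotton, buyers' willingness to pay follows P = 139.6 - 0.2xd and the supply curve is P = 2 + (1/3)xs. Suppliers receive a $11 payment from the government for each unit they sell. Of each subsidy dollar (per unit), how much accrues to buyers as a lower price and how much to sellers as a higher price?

Buyers gain $4.125 per unit; sellers gain $6.875 per unit

Pre-subsidy: 139.6 - 0.2x = 2 + (1/3)x gives x* = 258 and P* = 88.
With the subsidy, sellers receive Ps = Pb + 11 for each unit, where Pb is the price buyers pay.
On the curves, Pb = 139.6 - 0.2x and Ps = 2 + (1/3)x; the wedge Ps − Pb = 11 gives 2 + (1/3)x − (139.6 - 0.2x) = 11, so x' = 278.625.
Then Pb = 139.6 − 0.2·278.625 = 83.875 and Ps = 2 + (1/3)·278.625 = 94.875.
Buyers' price falls by P* − Pb = 88 − 83.875 = 4.125; sellers' price rises by Ps − P* = 94.875 − 88 = 6.875.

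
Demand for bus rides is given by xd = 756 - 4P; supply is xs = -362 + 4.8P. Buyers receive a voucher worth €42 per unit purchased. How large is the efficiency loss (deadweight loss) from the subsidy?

Pre-subsidy: 756 - 4P = -362 + 4.8P gives P* = 2795/22, x* = 2726/11.
With the rebate, buyers effectively pay Pb = Ps − 42, where Ps is the price sellers receive.
Demand in terms of Ps becomes xd = 756 − 4(Ps − 42) = 924 - 4Ps. Setting this equal to supply: 924 - 4Ps = -362 + 4.8Ps, so Ps = 3215/22.
Buyers pay Pb = 3215/22 − 42 = 2291/22; x' = -362 + 4.8·(3215/22) = 3734/11.
The subsidy expands output by 3734/11 − 2726/11 = 1008/11 past the efficient level; on those units the gap between marginal cost and willingness to pay runs from 0 up to 42.
DWL = ½ × 42 × 1008/11 = 21168/11.

Deadweight loss = 21168/11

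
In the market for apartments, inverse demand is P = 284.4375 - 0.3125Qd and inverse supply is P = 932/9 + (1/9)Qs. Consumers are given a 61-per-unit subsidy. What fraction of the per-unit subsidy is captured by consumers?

Pre-subsidy: 284.4375 - 0.3125Q = 932/9 + (1/9)Q gives Q* = 427 and P* = 151.
With the rebate, buyers effectively pay Pb = Ps − 61, where Ps is the price sellers receive.
On the curves, Pb = 284.4375 - 0.3125Q and Ps = 932/9 + (1/9)Q; the wedge Ps − Pb = 61 gives 932/9 + (1/9)Q − (284.4375 - 0.3125Q) = 61, so Q' = 571.
Then Pb = 284.4375 − 0.3125·571 = 106 and Ps = 932/9 + (1/9)·571 = 167.
Buyers' price falls by P* − Pb = 151 − 106 = 45; sellers' price rises by Ps − P* = 167 − 151 = 16.
So consumers capture 45/61 = 45/61 of each unit of subsidy.

Consumer share = 45/61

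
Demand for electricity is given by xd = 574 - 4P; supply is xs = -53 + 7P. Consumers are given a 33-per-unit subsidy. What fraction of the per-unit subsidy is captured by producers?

Producer share = 4/11

Pre-subsidy: 574 - 4P = -53 + 7P gives P* = 57, x* = 346.
With the rebate, buyers effectively pay Pb = Ps − 33, where Ps is the price sellers receive.
Demand in terms of Ps becomes xd = 574 − 4(Ps − 33) = 706 - 4Ps. Setting this equal to supply: 706 - 4Ps = -53 + 7Ps, so Ps = 69.
Buyers pay Pb = 69 − 33 = 36; x' = -53 + 7·69 = 430.
Buyers' price falls by P* − Pb = 57 − 36 = 21; sellers' price rises by Ps − P* = 69 − 57 = 12.
So producers capture 12/33 = 4/11 of each unit of subsidy.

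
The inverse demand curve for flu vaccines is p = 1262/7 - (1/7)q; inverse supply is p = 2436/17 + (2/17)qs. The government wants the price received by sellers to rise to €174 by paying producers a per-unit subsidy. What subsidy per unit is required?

Required subsidy s = €31 per unit

At a seller price of 174, quantity supplied is -1218 + 8.5·174 = 261.
Buyers absorb 261 only when they pay pb = 1262/7 − (1/7)·261 = 143.
s = ps − pb = 174 − 143 = 31.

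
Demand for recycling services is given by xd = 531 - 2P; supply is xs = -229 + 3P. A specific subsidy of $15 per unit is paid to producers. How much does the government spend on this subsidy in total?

Pre-subsidy: 531 - 2P = -229 + 3P gives P* = 152, x* = 227.
With the subsidy, sellers receive Ps = Pb + 15 for each unit, where Pb is the price buyers pay.
Supply in terms of Pb becomes xs = -229 + 3(Pb + 15) = -184 + 3Pb. Setting this equal to demand: 531 - 2Pb = -184 + 3Pb, so Pb = 143.
Sellers receive Ps = 143 + 15 = 158; x' = 531 − 2·143 = 245.
Government outlay = subsidy × quantity = 15 × 245 = 3675.

Government cost = $3675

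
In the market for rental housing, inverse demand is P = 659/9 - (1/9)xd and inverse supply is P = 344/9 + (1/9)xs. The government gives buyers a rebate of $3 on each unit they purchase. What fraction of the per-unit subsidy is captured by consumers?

Pre-subsidy: 659/9 - (1/9)x = 344/9 + (1/9)x gives x* = 157.5 and P* = 1003/18.
With the rebate, buyers effectively pay Pb = Ps − 3, where Ps is the price sellers receive.
On the curves, Pb = 659/9 - (1/9)x and Ps = 344/9 + (1/9)x; the wedge Ps − Pb = 3 gives 344/9 + (1/9)x − (659/9 - (1/9)x) = 3, so x' = 171.
Then Pb = 659/9 − (1/9)·171 = 488/9 and Ps = 344/9 + (1/9)·171 = 515/9.
Buyers' price falls by P* − Pb = 1003/18 − 488/9 = 1.5; sellers' price rises by Ps − P* = 515/9 − 1003/18 = 1.5.
So consumers capture 1.5/3 = 0.5 of each unit of subsidy.

Consumer share = 0.5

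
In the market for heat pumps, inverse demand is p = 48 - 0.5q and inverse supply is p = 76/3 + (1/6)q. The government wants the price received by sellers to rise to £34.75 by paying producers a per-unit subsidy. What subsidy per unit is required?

Required subsidy s = £15 per unit

At a seller price of 34.75, quantity supplied is -152 + 6·34.75 = 56.5.
Buyers absorb 56.5 only when they pay pb = 48 − 0.5·56.5 = 19.75.
s = ps − pb = 34.75 − 19.75 = 15.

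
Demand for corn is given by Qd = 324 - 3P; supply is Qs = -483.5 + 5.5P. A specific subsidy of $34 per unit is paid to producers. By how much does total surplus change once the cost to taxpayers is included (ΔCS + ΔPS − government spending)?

Net change in total surplus = -$1122

Pre-subsidy: 324 - 3P = -483.5 + 5.5P gives P* = 95, Q* = 39.
With the subsidy, sellers receive Ps = Pb + 34 for each unit, where Pb is the price buyers pay.
Supply in terms of Pb becomes Qs = -483.5 + 5.5(Pb + 34) = -296.5 + 5.5Pb. Setting this equal to demand: 324 - 3Pb = -296.5 + 5.5Pb, so Pb = 73.
Sellers receive Ps = 73 + 34 = 107; Q' = 324 − 3·73 = 105.
ΔCS = ½(39 + 105)(95 − 73) = 1584; ΔPS = ½(39 + 105)(107 − 95) = 864.
Government spending = 34 × 105 = 3570.
Net change = 1584 + 864 − 3570 = -1122. The loss equals the DWL triangle ½·34·66.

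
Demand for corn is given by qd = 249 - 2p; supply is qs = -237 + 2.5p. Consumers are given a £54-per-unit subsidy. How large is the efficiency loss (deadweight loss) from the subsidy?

Pre-subsidy: 249 - 2p = -237 + 2.5p gives p* = 108, q* = 33.
With the rebate, buyers effectively pay pb = ps − 54, where ps is the price sellers receive.
Demand in terms of ps becomes qd = 249 − 2(ps − 54) = 357 - 2ps. Setting this equal to supply: 357 - 2ps = -237 + 2.5ps, so ps = 132.
Buyers pay pb = 132 − 54 = 78; q' = -237 + 2.5·132 = 93.
The subsidy expands output by 93 − 33 = 60 past the efficient level; on those units the gap between marginal cost and willingness to pay runs from 0 up to 54.
DWL = ½ × 54 × 60 = 1620.

Deadweight loss = £1620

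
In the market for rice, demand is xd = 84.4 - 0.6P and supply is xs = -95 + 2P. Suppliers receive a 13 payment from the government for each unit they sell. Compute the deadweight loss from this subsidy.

Pre-subsidy: 84.4 - 0.6P = -95 + 2P gives P* = 69, x* = 43.
With the subsidy, sellers receive Ps = Pb + 13 for each unit, where Pb is the price buyers pay.
Supply in terms of Pb becomes xs = -95 + 2(Pb + 13) = -69 + 2Pb. Setting this equal to demand: 84.4 - 0.6Pb = -69 + 2Pb, so Pb = 59.
Sellers receive Ps = 59 + 13 = 72; x' = 84.4 − 0.6·59 = 49.
The subsidy expands output by 49 − 43 = 6 past the efficient level; on those units the gap between marginal cost and willingness to pay runs from 0 up to 13.
DWL = ½ × 13 × 6 = 39.

Deadweight loss = 39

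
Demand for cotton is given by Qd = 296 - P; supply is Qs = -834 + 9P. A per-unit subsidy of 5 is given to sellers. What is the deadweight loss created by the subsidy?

Deadweight loss = 11.25

Pre-subsidy: 296 - P = -834 + 9P gives P* = 113, Q* = 183.
With the subsidy, sellers receive Ps = Pb + 5 for each unit, where Pb is the price buyers pay.
Supply in terms of Pb becomes Qs = -834 + 9(Pb + 5) = -789 + 9Pb. Setting this equal to demand: 296 - Pb = -789 + 9Pb, so Pb = 108.5.
Sellers receive Ps = 108.5 + 5 = 113.5; Q' = 296 − 1·108.5 = 187.5.
The subsidy expands output by 187.5 − 183 = 4.5 past the efficient level; on those units the gap between marginal cost and willingness to pay runs from 0 up to 5.
DWL = ½ × 5 × 4.5 = 11.25.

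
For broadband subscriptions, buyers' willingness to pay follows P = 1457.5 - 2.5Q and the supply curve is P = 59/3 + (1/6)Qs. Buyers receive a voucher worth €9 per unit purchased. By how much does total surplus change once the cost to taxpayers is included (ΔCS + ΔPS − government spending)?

Pre-subsidy: 1457.5 - 2.5Q = 59/3 + (1/6)Q gives Q* = 539.1875 and P* = 109.53125.
With the rebate, buyers effectively pay Pb = Ps − 9, where Ps is the price sellers receive.
On the curves, Pb = 1457.5 - 2.5Q and Ps = 59/3 + (1/6)Q; the wedge Ps − Pb = 9 gives 59/3 + (1/6)Q − (1457.5 - 2.5Q) = 9, so Q' = 542.5625.
Then Pb = 1457.5 − 2.5·542.5625 = 101.09375 and Ps = 59/3 + (1/6)·542.5625 = 110.09375.
ΔCS = ½(539.1875 + 542.5625)(109.53125 − 101.09375) = 4563.6328125; ΔPS = ½(539.1875 + 542.5625)(110.09375 − 109.53125) = 304.2421875.
Government spending = 9 × 542.5625 = 4883.0625.
Net change = 4563.6328125 + 304.2421875 − 4883.0625 = -15.1875. The loss equals the DWL triangle ½·9·3.375.

Net change in total surplus = -€15.1875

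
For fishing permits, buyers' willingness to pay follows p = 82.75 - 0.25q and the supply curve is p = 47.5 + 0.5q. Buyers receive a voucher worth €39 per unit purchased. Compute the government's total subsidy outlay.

Government cost = €3861

Pre-subsidy: 82.75 - 0.25q = 47.5 + 0.5q gives q* = 47 and p* = 71.
With the rebate, buyers effectively pay pb = ps − 39, where ps is the price sellers receive.
On the curves, pb = 82.75 - 0.25q and ps = 47.5 + 0.5q; the wedge ps − pb = 39 gives 47.5 + 0.5q − (82.75 - 0.25q) = 39, so q' = 99.
Then pb = 82.75 − 0.25·99 = 58 and ps = 47.5 + 0.5·99 = 97.
Government outlay = subsidy × quantity = 39 × 99 = 3861.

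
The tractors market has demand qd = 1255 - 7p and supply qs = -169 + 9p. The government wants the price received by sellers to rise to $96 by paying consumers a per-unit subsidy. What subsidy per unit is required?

Required subsidy s = $16 per unit

At a seller price of 96, quantity supplied is -169 + 9·96 = 695.
Buyers absorb 695 only when they pay pb with 1255 − 7·pb = 695, i.e. pb = 80.
s = ps − pb = 96 − 80 = 16.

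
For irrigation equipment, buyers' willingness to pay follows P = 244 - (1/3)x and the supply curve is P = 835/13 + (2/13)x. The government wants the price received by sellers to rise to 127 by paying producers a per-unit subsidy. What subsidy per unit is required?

Required subsidy s = 19 per unit

At a seller price of 127, quantity supplied is -417.5 + 6.5·127 = 408.
Buyers absorb 408 only when they pay Pb = 244 − (1/3)·408 = 108.
s = Ps − Pb = 127 − 108 = 19.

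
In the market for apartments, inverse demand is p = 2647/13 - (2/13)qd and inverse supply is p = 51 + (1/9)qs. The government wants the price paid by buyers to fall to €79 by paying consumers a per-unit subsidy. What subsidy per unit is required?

Required subsidy s = €62 per unit

At a buyer price of 79, quantity demanded is 1323.5 − 6.5·79 = 810.
Sellers supply 810 only when they receive ps = 51 + (1/9)·810 = 141.
s = ps − pb = 141 − 79 = 62.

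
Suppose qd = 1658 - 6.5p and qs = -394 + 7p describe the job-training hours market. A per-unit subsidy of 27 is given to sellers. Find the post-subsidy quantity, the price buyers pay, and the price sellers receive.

Pre-subsidy: 1658 - 6.5p = -394 + 7p gives p* = 152, q* = 670.
With the subsidy, sellers receive ps = pb + 27 for each unit, where pb is the price buyers pay.
Supply in terms of pb becomes qs = -394 + 7(pb + 27) = -205 + 7pb. Setting this equal to demand: 1658 - 6.5pb = -205 + 7pb, so pb = 138.
Sellers receive ps = 138 + 27 = 165; q' = 1658 − 6.5·138 = 761.

q' = 761; buyers pay 138; sellers receive 165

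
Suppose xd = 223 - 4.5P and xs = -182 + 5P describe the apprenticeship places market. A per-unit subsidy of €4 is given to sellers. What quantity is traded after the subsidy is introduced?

x' = 772/19

Pre-subsidy: 223 - 4.5P = -182 + 5P gives P* = 810/19, x* = 592/19.
With the subsidy, sellers receive Ps = Pb + 4 for each unit, where Pb is the price buyers pay.
Supply in terms of Pb becomes xs = -182 + 5(Pb + 4) = -162 + 5Pb. Setting this equal to demand: 223 - 4.5Pb = -162 + 5Pb, so Pb = 770/19.
Sellers receive Ps = 770/19 + 4 = 846/19; x' = 223 − 4.5·(770/19) = 772/19.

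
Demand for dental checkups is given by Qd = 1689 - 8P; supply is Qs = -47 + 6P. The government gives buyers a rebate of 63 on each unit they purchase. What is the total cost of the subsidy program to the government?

Pre-subsidy: 1689 - 8P = -47 + 6P gives P* = 124, Q* = 697.
With the rebate, buyers effectively pay Pb = Ps − 63, where Ps is the price sellers receive.
Demand in terms of Ps becomes Qd = 1689 − 8(Ps − 63) = 2193 - 8Ps. Setting this equal to supply: 2193 - 8Ps = -47 + 6Ps, so Ps = 160.
Buyers pay Pb = 160 − 63 = 97; Q' = -47 + 6·160 = 913.
Government outlay = subsidy × quantity = 63 × 913 = 57519.

Government cost = 57519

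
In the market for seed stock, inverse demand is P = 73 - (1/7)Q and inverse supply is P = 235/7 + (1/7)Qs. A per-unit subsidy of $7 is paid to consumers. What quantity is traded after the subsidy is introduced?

Q' = 162.5

Pre-subsidy: 73 - (1/7)Q = 235/7 + (1/7)Q gives Q* = 138 and P* = 373/7.
With the rebate, buyers effectively pay Pb = Ps − 7, where Ps is the price sellers receive.
On the curves, Pb = 73 - (1/7)Q and Ps = 235/7 + (1/7)Q; the wedge Ps − Pb = 7 gives 235/7 + (1/7)Q − (73 - (1/7)Q) = 7, so Q' = 162.5.
Then Pb = 73 − (1/7)·162.5 = 697/14 and Ps = 235/7 + (1/7)·162.5 = 795/14.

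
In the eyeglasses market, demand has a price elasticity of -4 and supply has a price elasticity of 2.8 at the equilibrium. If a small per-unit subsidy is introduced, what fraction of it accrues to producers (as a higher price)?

For a small subsidy around the equilibrium, the benefit split depends on the relative slopes, which at a point are proportional to the elasticities.
Buyer share = εs/(εs + |εd|) = 2.8/(2.8 + 4) = 7/17; seller share = |εd|/(εs + |εd|) = 10/17.
So producers capture 10/17 of the subsidy.

Producer share = 10/17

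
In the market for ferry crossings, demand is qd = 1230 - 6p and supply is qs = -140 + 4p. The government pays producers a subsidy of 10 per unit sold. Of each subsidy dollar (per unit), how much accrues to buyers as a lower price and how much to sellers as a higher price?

Pre-subsidy: 1230 - 6p = -140 + 4p gives p* = 137, q* = 408.
With the subsidy, sellers receive ps = pb + 10 for each unit, where pb is the price buyers pay.
Supply in terms of pb becomes qs = -140 + 4(pb + 10) = -100 + 4pb. Setting this equal to demand: 1230 - 6pb = -100 + 4pb, so pb = 133.
Sellers receive ps = 133 + 10 = 143; q' = 1230 − 6·133 = 432.
Buyers' price falls by p* − pb = 137 − 133 = 4; sellers' price rises by ps − p* = 143 − 137 = 6.

Buyers gain 4 per unit; sellers gain 6 per unit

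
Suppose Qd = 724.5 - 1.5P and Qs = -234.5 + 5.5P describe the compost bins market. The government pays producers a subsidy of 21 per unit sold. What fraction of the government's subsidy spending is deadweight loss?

DWL / government spending = 33/1450

Pre-subsidy: 724.5 - 1.5P = -234.5 + 5.5P gives P* = 137, Q* = 519.
With the subsidy, sellers receive Ps = Pb + 21 for each unit, where Pb is the price buyers pay.
Supply in terms of Pb becomes Qs = -234.5 + 5.5(Pb + 21) = -119 + 5.5Pb. Setting this equal to demand: 724.5 - 1.5Pb = -119 + 5.5Pb, so Pb = 120.5.
Sellers receive Ps = 120.5 + 21 = 141.5; Q' = 724.5 − 1.5·120.5 = 543.75.
ΔCS = ½(519 + 543.75)(137 − 120.5) = 8767.6875; ΔPS = ½(519 + 543.75)(141.5 − 137) = 2391.1875.
Government spending = 21 × 543.75 = 11418.75.
DWL = ½ × 21 × (543.75 − 519) = 259.875; fraction = 259.875 / 11418.75 = 33/1450.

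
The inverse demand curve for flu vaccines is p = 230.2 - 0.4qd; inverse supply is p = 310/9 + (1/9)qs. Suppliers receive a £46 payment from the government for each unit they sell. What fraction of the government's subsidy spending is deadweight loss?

DWL / government spending = 45/473

Pre-subsidy: 230.2 - 0.4q = 310/9 + (1/9)q gives q* = 383 and p* = 77.
With the subsidy, sellers receive ps = pb + 46 for each unit, where pb is the price buyers pay.
On the curves, pb = 230.2 - 0.4q and ps = 310/9 + (1/9)q; the wedge ps − pb = 46 gives 310/9 + (1/9)q − (230.2 - 0.4q) = 46, so q' = 473.
Then pb = 230.2 − 0.4·473 = 41 and ps = 310/9 + (1/9)·473 = 87.
ΔCS = ½(383 + 473)(77 − 41) = 15408; ΔPS = ½(383 + 473)(87 − 77) = 4280.
Government spending = 46 × 473 = 21758.
DWL = ½ × 46 × (473 − 383) = 2070; fraction = 2070 / 21758 = 45/473.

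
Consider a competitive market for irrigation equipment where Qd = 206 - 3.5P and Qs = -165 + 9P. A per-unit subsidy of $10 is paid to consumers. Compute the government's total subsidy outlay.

Government cost = $1273.2

Pre-subsidy: 206 - 3.5P = -165 + 9P gives P* = 29.68, Q* = 102.12.
With the rebate, buyers effectively pay Pb = Ps − 10, where Ps is the price sellers receive.
Demand in terms of Ps becomes Qd = 206 − 3.5(Ps − 10) = 241 - 3.5Ps. Setting this equal to supply: 241 - 3.5Ps = -165 + 9Ps, so Ps = 32.48.
Buyers pay Pb = 32.48 − 10 = 22.48; Q' = -165 + 9·32.48 = 127.32.
Government outlay = subsidy × quantity = 10 × 127.32 = 1273.2.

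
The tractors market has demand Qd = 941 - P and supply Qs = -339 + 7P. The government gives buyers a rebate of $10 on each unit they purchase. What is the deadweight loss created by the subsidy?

Deadweight loss = $43.75

Pre-subsidy: 941 - P = -339 + 7P gives P* = 160, Q* = 781.
With the rebate, buyers effectively pay Pb = Ps − 10, where Ps is the price sellers receive.
Demand in terms of Ps becomes Qd = 941 − 1(Ps − 10) = 951 - Ps. Setting this equal to supply: 951 - Ps = -339 + 7Ps, so Ps = 161.25.
Buyers pay Pb = 161.25 − 10 = 151.25; Q' = -339 + 7·161.25 = 789.75.
The subsidy expands output by 789.75 − 781 = 8.75 past the efficient level; on those units the gap between marginal cost and willingness to pay runs from 0 up to 10.
DWL = ½ × 10 × 8.75 = 43.75.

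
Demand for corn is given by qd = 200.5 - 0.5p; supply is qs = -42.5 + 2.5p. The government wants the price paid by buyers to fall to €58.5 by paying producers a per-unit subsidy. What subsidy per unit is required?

Required subsidy s = €27 per unit

At a buyer price of 58.5, quantity demanded is 200.5 − 0.5·58.5 = 171.25.
Sellers supply 171.25 only when they receive ps with -42.5 + 2.5·ps = 171.25, i.e. ps = 85.5.
s = ps − pb = 85.5 − 58.5 = 27.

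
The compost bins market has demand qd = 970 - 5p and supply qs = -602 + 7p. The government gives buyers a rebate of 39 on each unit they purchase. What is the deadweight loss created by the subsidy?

Deadweight loss = 2218.125

Pre-subsidy: 970 - 5p = -602 + 7p gives p* = 131, q* = 315.
With the rebate, buyers effectively pay pb = ps − 39, where ps is the price sellers receive.
Demand in terms of ps becomes qd = 970 − 5(ps − 39) = 1165 - 5ps. Setting this equal to supply: 1165 - 5ps = -602 + 7ps, so ps = 147.25.
Buyers pay pb = 147.25 − 39 = 108.25; q' = -602 + 7·147.25 = 428.75.
The subsidy expands output by 428.75 − 315 = 113.75 past the efficient level; on those units the gap between marginal cost and willingness to pay runs from 0 up to 39.
DWL = ½ × 39 × 113.75 = 2218.125.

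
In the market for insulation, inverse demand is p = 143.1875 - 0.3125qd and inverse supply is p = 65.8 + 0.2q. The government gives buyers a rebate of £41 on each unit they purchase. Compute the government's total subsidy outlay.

Government cost = £9471

Pre-subsidy: 143.1875 - 0.3125q = 65.8 + 0.2q gives q* = 151 and p* = 96.
With the rebate, buyers effectively pay pb = ps − 41, where ps is the price sellers receive.
On the curves, pb = 143.1875 - 0.3125q and ps = 65.8 + 0.2q; the wedge ps − pb = 41 gives 65.8 + 0.2q − (143.1875 - 0.3125q) = 41, so q' = 231.
Then pb = 143.1875 − 0.3125·231 = 71 and ps = 65.8 + 0.2·231 = 112.
Government outlay = subsidy × quantity = 41 × 231 = 9471.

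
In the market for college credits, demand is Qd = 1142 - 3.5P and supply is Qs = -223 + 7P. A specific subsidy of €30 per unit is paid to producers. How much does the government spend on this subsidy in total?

Government cost = €22710

Pre-subsidy: 1142 - 3.5P = -223 + 7P gives P* = 130, Q* = 687.
With the subsidy, sellers receive Ps = Pb + 30 for each unit, where Pb is the price buyers pay.
Supply in terms of Pb becomes Qs = -223 + 7(Pb + 30) = -13 + 7Pb. Setting this equal to demand: 1142 - 3.5Pb = -13 + 7Pb, so Pb = 110.
Sellers receive Ps = 110 + 30 = 140; Q' = 1142 − 3.5·110 = 757.
Government outlay = subsidy × quantity = 30 × 757 = 22710.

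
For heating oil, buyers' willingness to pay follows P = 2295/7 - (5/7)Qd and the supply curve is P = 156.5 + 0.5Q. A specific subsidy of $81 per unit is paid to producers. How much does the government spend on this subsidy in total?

Government cost = 286173/17

Pre-subsidy: 2295/7 - (5/7)Q = 156.5 + 0.5Q gives Q* = 2399/17 and P* = 3860/17.
With the subsidy, sellers receive Ps = Pb + 81 for each unit, where Pb is the price buyers pay.
On the curves, Pb = 2295/7 - (5/7)Q and Ps = 156.5 + 0.5Q; the wedge Ps − Pb = 81 gives 156.5 + 0.5Q − (2295/7 - (5/7)Q) = 81, so Q' = 3533/17.
Then Pb = 2295/7 − (5/7)·(3533/17) = 3050/17 and Ps = 156.5 + 0.5·(3533/17) = 4427/17.
Government outlay = subsidy × quantity = 81 × 3533/17 = 286173/17.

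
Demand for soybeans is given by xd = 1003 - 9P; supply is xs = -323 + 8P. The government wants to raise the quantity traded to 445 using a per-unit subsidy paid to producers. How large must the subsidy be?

Required subsidy s = 34 per unit

At x = 445, invert demand for the buyer price: Pb = (1003 − 445)/9 = 62; invert supply for the seller price: Ps = (445 − (-323))/8 = 96.
The subsidy must fill the gap: s = Ps − Pb = 96 − 62 = 34.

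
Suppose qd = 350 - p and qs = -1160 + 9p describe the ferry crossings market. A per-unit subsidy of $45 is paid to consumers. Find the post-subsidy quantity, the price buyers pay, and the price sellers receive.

Pre-subsidy: 350 - p = -1160 + 9p gives p* = 151, q* = 199.
With the rebate, buyers effectively pay pb = ps − 45, where ps is the price sellers receive.
Demand in terms of ps becomes qd = 350 − 1(ps − 45) = 395 - ps. Setting this equal to supply: 395 - ps = -1160 + 9ps, so ps = 155.5.
Buyers pay pb = 155.5 − 45 = 110.5; q' = -1160 + 9·155.5 = 239.5.

q' = 239.5; buyers pay $110.5; sellers receive $155.5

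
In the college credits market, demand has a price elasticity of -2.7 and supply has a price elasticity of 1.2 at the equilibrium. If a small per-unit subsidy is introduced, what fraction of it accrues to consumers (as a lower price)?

For a small subsidy around the equilibrium, the benefit split depends on the relative slopes, which at a point are proportional to the elasticities.
Buyer share = εs/(εs + |εd|) = 1.2/(1.2 + 2.7) = 4/13; seller share = |εd|/(εs + |εd|) = 9/13.

Consumer share = 4/13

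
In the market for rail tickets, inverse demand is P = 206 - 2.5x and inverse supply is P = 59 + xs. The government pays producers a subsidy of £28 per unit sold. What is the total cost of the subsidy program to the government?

Pre-subsidy: 206 - 2.5x = 59 + x gives x* = 42 and P* = 101.
With the subsidy, sellers receive Ps = Pb + 28 for each unit, where Pb is the price buyers pay.
On the curves, Pb = 206 - 2.5x and Ps = 59 + x; the wedge Ps − Pb = 28 gives 59 + x − (206 - 2.5x) = 28, so x' = 50.
Then Pb = 206 − 2.5·50 = 81 and Ps = 59 + 1·50 = 109.
Government outlay = subsidy × quantity = 28 × 50 = 1400.

Government cost = £1400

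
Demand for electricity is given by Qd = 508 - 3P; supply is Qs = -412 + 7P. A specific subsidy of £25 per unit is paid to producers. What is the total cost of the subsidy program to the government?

Government cost = £7112.5

Pre-subsidy: 508 - 3P = -412 + 7P gives P* = 92, Q* = 232.
With the subsidy, sellers receive Ps = Pb + 25 for each unit, where Pb is the price buyers pay.
Supply in terms of Pb becomes Qs = -412 + 7(Pb + 25) = -237 + 7Pb. Setting this equal to demand: 508 - 3Pb = -237 + 7Pb, so Pb = 74.5.
Sellers receive Ps = 74.5 + 25 = 99.5; Q' = 508 − 3·74.5 = 284.5.
Government outlay = subsidy × quantity = 25 × 284.5 = 7112.5.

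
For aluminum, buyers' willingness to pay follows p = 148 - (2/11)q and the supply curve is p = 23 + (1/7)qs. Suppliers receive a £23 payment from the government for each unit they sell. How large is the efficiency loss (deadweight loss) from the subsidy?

Pre-subsidy: 148 - (2/11)q = 23 + (1/7)q gives q* = 385 and p* = 78.
With the subsidy, sellers receive ps = pb + 23 for each unit, where pb is the price buyers pay.
On the curves, pb = 148 - (2/11)q and ps = 23 + (1/7)q; the wedge ps − pb = 23 gives 23 + (1/7)q − (148 - (2/11)q) = 23, so q' = 455.84.
Then pb = 148 − (2/11)·455.84 = 65.12 and ps = 23 + (1/7)·455.84 = 88.12.
The subsidy expands output by 455.84 − 385 = 70.84 past the efficient level; on those units the gap between marginal cost and willingness to pay runs from 0 up to 23.
DWL = ½ × 23 × 70.84 = 814.66.

Deadweight loss = £814.66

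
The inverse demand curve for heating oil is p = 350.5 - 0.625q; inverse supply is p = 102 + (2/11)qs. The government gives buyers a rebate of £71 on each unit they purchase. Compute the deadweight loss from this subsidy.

Pre-subsidy: 350.5 - 0.625q = 102 + (2/11)q gives q* = 308 and p* = 158.
With the rebate, buyers effectively pay pb = ps − 71, where ps is the price sellers receive.
On the curves, pb = 350.5 - 0.625q and ps = 102 + (2/11)q; the wedge ps − pb = 71 gives 102 + (2/11)q − (350.5 - 0.625q) = 71, so q' = 396.
Then pb = 350.5 − 0.625·396 = 103 and ps = 102 + (2/11)·396 = 174.
The subsidy expands output by 396 − 308 = 88 past the efficient level; on those units the gap between marginal cost and willingness to pay runs from 0 up to 71.
DWL = ½ × 71 × 88 = 3124.

Deadweight loss = £3124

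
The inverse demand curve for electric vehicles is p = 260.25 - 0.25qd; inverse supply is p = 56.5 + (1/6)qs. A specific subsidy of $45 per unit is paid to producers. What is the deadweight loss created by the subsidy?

Pre-subsidy: 260.25 - 0.25q = 56.5 + (1/6)q gives q* = 489 and p* = 138.
With the subsidy, sellers receive ps = pb + 45 for each unit, where pb is the price buyers pay.
On the curves, pb = 260.25 - 0.25q and ps = 56.5 + (1/6)q; the wedge ps − pb = 45 gives 56.5 + (1/6)q − (260.25 - 0.25q) = 45, so q' = 597.
Then pb = 260.25 − 0.25·597 = 111 and ps = 56.5 + (1/6)·597 = 156.
The subsidy expands output by 597 − 489 = 108 past the efficient level; on those units the gap between marginal cost and willingness to pay runs from 0 up to 45.
DWL = ½ × 45 × 108 = 2430.

Deadweight loss = $2430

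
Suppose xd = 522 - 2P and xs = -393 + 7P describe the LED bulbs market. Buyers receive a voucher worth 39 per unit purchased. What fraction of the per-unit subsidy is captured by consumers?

Consumer share = 7/9

Pre-subsidy: 522 - 2P = -393 + 7P gives P* = 305/3, x* = 956/3.
With the rebate, buyers effectively pay Pb = Ps − 39, where Ps is the price sellers receive.
Demand in terms of Ps becomes xd = 522 − 2(Ps − 39) = 600 - 2Ps. Setting this equal to supply: 600 - 2Ps = -393 + 7Ps, so Ps = 331/3.
Buyers pay Pb = 331/3 − 39 = 214/3; x' = -393 + 7·(331/3) = 1138/3.
Buyers' price falls by P* − Pb = 305/3 − 214/3 = 91/3; sellers' price rises by Ps − P* = 331/3 − 305/3 = 26/3.
So consumers capture (91/3)/39 = 7/9 of each unit of subsidy.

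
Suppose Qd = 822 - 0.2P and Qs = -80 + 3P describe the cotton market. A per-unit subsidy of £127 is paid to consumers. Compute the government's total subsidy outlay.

Government cost = £100258.5625

Pre-subsidy: 822 - 0.2P = -80 + 3P gives P* = 281.875, Q* = 765.625.
With the rebate, buyers effectively pay Pb = Ps − 127, where Ps is the price sellers receive.
Demand in terms of Ps becomes Qd = 822 − 0.2(Ps − 127) = 847.4 - 0.2Ps. Setting this equal to supply: 847.4 - 0.2Ps = -80 + 3Ps, so Ps = 289.8125.
Buyers pay Pb = 289.8125 − 127 = 162.8125; Q' = -80 + 3·289.8125 = 789.4375.
Government outlay = subsidy × quantity = 127 × 789.4375 = 100258.5625.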